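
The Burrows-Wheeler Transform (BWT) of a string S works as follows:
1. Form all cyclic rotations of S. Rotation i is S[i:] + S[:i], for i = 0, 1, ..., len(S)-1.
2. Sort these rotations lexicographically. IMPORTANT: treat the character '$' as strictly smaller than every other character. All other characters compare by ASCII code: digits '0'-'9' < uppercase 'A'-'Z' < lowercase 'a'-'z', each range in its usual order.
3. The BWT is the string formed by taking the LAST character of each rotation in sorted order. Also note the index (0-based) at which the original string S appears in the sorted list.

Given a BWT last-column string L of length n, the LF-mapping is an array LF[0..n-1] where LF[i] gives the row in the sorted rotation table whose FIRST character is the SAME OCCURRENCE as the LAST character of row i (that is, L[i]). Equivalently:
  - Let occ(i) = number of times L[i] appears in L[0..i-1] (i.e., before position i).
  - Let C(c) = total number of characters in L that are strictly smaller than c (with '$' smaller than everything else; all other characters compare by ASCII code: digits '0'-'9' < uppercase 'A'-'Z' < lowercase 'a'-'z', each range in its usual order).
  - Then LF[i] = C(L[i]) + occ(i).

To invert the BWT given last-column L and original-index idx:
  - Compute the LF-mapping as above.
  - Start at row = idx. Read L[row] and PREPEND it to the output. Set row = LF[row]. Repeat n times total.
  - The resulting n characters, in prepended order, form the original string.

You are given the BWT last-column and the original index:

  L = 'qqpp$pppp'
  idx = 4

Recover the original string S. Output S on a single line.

Answer: ppqppppq$

Derivation:
LF mapping: 7 8 1 2 0 3 4 5 6
Walk LF starting at row 4, prepending L[row]:
  step 1: row=4, L[4]='$', prepend. Next row=LF[4]=0
  step 2: row=0, L[0]='q', prepend. Next row=LF[0]=7
  step 3: row=7, L[7]='p', prepend. Next row=LF[7]=5
  step 4: row=5, L[5]='p', prepend. Next row=LF[5]=3
  step 5: row=3, L[3]='p', prepend. Next row=LF[3]=2
  step 6: row=2, L[2]='p', prepend. Next row=LF[2]=1
  step 7: row=1, L[1]='q', prepend. Next row=LF[1]=8
  step 8: row=8, L[8]='p', prepend. Next row=LF[8]=6
  step 9: row=6, L[6]='p', prepend. Next row=LF[6]=4
Reversed output: ppqppppq$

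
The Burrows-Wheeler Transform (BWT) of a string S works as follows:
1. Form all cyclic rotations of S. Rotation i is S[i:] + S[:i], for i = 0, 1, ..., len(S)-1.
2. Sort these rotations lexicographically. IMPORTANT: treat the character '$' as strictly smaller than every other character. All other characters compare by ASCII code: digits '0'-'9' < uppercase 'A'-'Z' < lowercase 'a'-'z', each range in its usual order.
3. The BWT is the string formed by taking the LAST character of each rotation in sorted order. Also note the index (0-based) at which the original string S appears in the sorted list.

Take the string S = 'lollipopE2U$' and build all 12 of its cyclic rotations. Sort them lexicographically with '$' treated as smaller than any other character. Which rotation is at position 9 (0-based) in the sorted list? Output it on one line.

Answer: opE2U$lollip

Derivation:
All 12 rotations (rotation i = S[i:]+S[:i]):
  rot[0] = lollipopE2U$
  rot[1] = ollipopE2U$l
  rot[2] = llipopE2U$lo
  rot[3] = lipopE2U$lol
  rot[4] = ipopE2U$loll
  rot[5] = popE2U$lolli
  rot[6] = opE2U$lollip
  rot[7] = pE2U$lollipo
  rot[8] = E2U$lollipop
  rot[9] = 2U$lollipopE
  rot[10] = U$lollipopE2
  rot[11] = $lollipopE2U
Sorted (with $ < everything):
  sorted[0] = $lollipopE2U
  sorted[1] = 2U$lollipopE
  sorted[2] = E2U$lollipop
  sorted[3] = U$lollipopE2
  sorted[4] = ipopE2U$loll
  sorted[5] = lipopE2U$lol
  sorted[6] = llipopE2U$lo
  sorted[7] = lollipopE2U$
  sorted[8] = ollipopE2U$l
  sorted[9] = opE2U$lollip
  sorted[10] = pE2U$lollipo
  sorted[11] = popE2U$lolli
sorted[9] = opE2U$lollip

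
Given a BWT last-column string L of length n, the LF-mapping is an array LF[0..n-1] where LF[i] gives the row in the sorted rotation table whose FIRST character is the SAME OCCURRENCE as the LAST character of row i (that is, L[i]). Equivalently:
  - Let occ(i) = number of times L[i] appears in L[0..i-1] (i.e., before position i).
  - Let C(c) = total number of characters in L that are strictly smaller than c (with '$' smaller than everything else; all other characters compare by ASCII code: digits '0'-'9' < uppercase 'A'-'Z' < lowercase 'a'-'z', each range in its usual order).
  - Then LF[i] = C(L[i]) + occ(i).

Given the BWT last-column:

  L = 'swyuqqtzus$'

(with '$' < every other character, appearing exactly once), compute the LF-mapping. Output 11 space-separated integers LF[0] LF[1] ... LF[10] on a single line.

Char counts: '$':1, 'q':2, 's':2, 't':1, 'u':2, 'w':1, 'y':1, 'z':1
C (first-col start): C('$')=0, C('q')=1, C('s')=3, C('t')=5, C('u')=6, C('w')=8, C('y')=9, C('z')=10
L[0]='s': occ=0, LF[0]=C('s')+0=3+0=3
L[1]='w': occ=0, LF[1]=C('w')+0=8+0=8
L[2]='y': occ=0, LF[2]=C('y')+0=9+0=9
L[3]='u': occ=0, LF[3]=C('u')+0=6+0=6
L[4]='q': occ=0, LF[4]=C('q')+0=1+0=1
L[5]='q': occ=1, LF[5]=C('q')+1=1+1=2
L[6]='t': occ=0, LF[6]=C('t')+0=5+0=5
L[7]='z': occ=0, LF[7]=C('z')+0=10+0=10
L[8]='u': occ=1, LF[8]=C('u')+1=6+1=7
L[9]='s': occ=1, LF[9]=C('s')+1=3+1=4
L[10]='$': occ=0, LF[10]=C('$')+0=0+0=0

Answer: 3 8 9 6 1 2 5 10 7 4 0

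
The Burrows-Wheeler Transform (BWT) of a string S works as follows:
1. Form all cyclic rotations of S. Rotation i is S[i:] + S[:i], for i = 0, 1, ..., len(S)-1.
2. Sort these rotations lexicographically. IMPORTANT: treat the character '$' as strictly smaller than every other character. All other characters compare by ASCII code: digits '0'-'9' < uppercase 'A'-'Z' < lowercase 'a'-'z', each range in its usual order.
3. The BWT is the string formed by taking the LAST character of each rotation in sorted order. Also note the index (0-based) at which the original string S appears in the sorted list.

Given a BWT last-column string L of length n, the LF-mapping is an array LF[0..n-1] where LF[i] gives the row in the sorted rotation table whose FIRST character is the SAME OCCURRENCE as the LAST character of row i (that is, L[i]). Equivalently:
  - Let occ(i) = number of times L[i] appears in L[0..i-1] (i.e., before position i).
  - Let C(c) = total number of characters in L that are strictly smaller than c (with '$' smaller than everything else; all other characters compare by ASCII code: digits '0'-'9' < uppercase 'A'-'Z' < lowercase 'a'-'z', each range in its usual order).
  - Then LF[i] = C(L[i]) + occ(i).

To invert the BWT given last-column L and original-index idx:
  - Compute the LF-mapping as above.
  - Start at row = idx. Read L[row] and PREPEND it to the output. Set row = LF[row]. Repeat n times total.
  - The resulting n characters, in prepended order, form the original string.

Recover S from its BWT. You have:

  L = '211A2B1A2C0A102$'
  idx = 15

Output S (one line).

LF mapping: 7 3 4 11 8 14 5 12 9 15 1 13 6 2 10 0
Walk LF starting at row 15, prepending L[row]:
  step 1: row=15, L[15]='$', prepend. Next row=LF[15]=0
  step 2: row=0, L[0]='2', prepend. Next row=LF[0]=7
  step 3: row=7, L[7]='A', prepend. Next row=LF[7]=12
  step 4: row=12, L[12]='1', prepend. Next row=LF[12]=6
  step 5: row=6, L[6]='1', prepend. Next row=LF[6]=5
  step 6: row=5, L[5]='B', prepend. Next row=LF[5]=14
  step 7: row=14, L[14]='2', prepend. Next row=LF[14]=10
  step 8: row=10, L[10]='0', prepend. Next row=LF[10]=1
  step 9: row=1, L[1]='1', prepend. Next row=LF[1]=3
  step 10: row=3, L[3]='A', prepend. Next row=LF[3]=11
  step 11: row=11, L[11]='A', prepend. Next row=LF[11]=13
  step 12: row=13, L[13]='0', prepend. Next row=LF[13]=2
  step 13: row=2, L[2]='1', prepend. Next row=LF[2]=4
  step 14: row=4, L[4]='2', prepend. Next row=LF[4]=8
  step 15: row=8, L[8]='2', prepend. Next row=LF[8]=9
  step 16: row=9, L[9]='C', prepend. Next row=LF[9]=15
Reversed output: C2210AA102B11A2$

Answer: C2210AA102B11A2$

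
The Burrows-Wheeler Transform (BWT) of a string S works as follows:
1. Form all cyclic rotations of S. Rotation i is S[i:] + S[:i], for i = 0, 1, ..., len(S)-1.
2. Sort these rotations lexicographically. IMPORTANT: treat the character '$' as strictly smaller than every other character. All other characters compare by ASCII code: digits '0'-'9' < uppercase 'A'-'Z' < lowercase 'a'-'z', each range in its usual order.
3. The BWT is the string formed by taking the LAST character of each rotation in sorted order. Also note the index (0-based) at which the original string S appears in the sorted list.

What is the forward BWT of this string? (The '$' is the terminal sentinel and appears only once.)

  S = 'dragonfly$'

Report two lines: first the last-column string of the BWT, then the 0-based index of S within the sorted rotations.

All 10 rotations (rotation i = S[i:]+S[:i]):
  rot[0] = dragonfly$
  rot[1] = ragonfly$d
  rot[2] = agonfly$dr
  rot[3] = gonfly$dra
  rot[4] = onfly$drag
  rot[5] = nfly$drago
  rot[6] = fly$dragon
  rot[7] = ly$dragonf
  rot[8] = y$dragonfl
  rot[9] = $dragonfly
Sorted (with $ < everything):
  sorted[0] = $dragonfly  (last char: 'y')
  sorted[1] = agonfly$dr  (last char: 'r')
  sorted[2] = dragonfly$  (last char: '$')
  sorted[3] = fly$dragon  (last char: 'n')
  sorted[4] = gonfly$dra  (last char: 'a')
  sorted[5] = ly$dragonf  (last char: 'f')
  sorted[6] = nfly$drago  (last char: 'o')
  sorted[7] = onfly$drag  (last char: 'g')
  sorted[8] = ragonfly$d  (last char: 'd')
  sorted[9] = y$dragonfl  (last char: 'l')
Last column: yr$nafogdl
Original string S is at sorted index 2

Answer: yr$nafogdl
2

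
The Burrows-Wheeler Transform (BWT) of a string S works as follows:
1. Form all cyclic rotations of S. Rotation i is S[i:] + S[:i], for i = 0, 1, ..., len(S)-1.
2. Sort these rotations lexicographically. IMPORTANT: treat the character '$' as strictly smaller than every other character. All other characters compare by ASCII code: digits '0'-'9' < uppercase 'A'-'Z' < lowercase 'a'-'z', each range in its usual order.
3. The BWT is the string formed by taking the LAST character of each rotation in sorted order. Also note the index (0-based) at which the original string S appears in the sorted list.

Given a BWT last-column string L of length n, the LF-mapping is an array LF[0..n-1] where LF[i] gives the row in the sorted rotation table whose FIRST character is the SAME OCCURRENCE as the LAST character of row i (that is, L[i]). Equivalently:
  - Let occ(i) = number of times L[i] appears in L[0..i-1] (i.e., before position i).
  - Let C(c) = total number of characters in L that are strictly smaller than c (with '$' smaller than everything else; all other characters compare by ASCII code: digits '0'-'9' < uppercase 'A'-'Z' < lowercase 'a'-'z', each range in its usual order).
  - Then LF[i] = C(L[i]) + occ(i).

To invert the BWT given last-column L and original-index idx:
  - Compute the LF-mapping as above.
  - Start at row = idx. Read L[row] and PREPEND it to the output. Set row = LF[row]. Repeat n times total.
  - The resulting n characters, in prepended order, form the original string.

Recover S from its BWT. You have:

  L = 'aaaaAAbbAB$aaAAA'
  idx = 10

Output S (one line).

Answer: aAAbAbBaAAaaaAa$

Derivation:
LF mapping: 8 9 10 11 1 2 14 15 3 7 0 12 13 4 5 6
Walk LF starting at row 10, prepending L[row]:
  step 1: row=10, L[10]='$', prepend. Next row=LF[10]=0
  step 2: row=0, L[0]='a', prepend. Next row=LF[0]=8
  step 3: row=8, L[8]='A', prepend. Next row=LF[8]=3
  step 4: row=3, L[3]='a', prepend. Next row=LF[3]=11
  step 5: row=11, L[11]='a', prepend. Next row=LF[11]=12
  step 6: row=12, L[12]='a', prepend. Next row=LF[12]=13
  step 7: row=13, L[13]='A', prepend. Next row=LF[13]=4
  step 8: row=4, L[4]='A', prepend. Next row=LF[4]=1
  step 9: row=1, L[1]='a', prepend. Next row=LF[1]=9
  step 10: row=9, L[9]='B', prepend. Next row=LF[9]=7
  step 11: row=7, L[7]='b', prepend. Next row=LF[7]=15
  step 12: row=15, L[15]='A', prepend. Next row=LF[15]=6
  step 13: row=6, L[6]='b', prepend. Next row=LF[6]=14
  step 14: row=14, L[14]='A', prepend. Next row=LF[14]=5
  step 15: row=5, L[5]='A', prepend. Next row=LF[5]=2
  step 16: row=2, L[2]='a', prepend. Next row=LF[2]=10
Reversed output: aAAbAbBaAAaaaAa$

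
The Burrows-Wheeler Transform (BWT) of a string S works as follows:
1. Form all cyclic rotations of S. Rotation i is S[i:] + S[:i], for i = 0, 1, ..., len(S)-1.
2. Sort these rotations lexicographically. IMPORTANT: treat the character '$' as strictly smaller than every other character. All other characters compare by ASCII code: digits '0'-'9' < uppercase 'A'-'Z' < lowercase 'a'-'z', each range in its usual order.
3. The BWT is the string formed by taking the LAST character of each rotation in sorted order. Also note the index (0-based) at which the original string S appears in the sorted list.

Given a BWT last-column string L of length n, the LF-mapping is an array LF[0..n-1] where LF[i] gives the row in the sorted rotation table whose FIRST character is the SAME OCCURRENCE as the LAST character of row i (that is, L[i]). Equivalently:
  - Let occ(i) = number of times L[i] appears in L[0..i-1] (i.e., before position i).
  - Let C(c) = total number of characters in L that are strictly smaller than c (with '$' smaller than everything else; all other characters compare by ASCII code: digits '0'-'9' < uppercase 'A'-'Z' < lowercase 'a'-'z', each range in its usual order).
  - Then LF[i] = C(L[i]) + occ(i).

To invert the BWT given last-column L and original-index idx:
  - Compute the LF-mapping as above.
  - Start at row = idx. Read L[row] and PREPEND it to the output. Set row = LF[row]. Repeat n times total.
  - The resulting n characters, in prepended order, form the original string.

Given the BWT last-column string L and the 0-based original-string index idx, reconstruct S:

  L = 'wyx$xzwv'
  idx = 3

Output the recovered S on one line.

LF mapping: 2 6 4 0 5 7 3 1
Walk LF starting at row 3, prepending L[row]:
  step 1: row=3, L[3]='$', prepend. Next row=LF[3]=0
  step 2: row=0, L[0]='w', prepend. Next row=LF[0]=2
  step 3: row=2, L[2]='x', prepend. Next row=LF[2]=4
  step 4: row=4, L[4]='x', prepend. Next row=LF[4]=5
  step 5: row=5, L[5]='z', prepend. Next row=LF[5]=7
  step 6: row=7, L[7]='v', prepend. Next row=LF[7]=1
  step 7: row=1, L[1]='y', prepend. Next row=LF[1]=6
  step 8: row=6, L[6]='w', prepend. Next row=LF[6]=3
Reversed output: wyvzxxw$

Answer: wyvzxxw$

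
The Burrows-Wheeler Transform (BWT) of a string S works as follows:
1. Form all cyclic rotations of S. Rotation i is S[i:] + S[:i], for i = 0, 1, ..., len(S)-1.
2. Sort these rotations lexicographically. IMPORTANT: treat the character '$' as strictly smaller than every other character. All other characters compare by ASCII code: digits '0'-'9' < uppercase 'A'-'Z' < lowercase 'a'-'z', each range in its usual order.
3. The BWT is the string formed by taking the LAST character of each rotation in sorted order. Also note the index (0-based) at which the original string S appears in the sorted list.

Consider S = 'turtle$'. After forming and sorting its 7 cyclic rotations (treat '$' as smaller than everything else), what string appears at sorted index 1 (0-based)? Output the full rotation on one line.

Answer: e$turtl

Derivation:
All 7 rotations (rotation i = S[i:]+S[:i]):
  rot[0] = turtle$
  rot[1] = urtle$t
  rot[2] = rtle$tu
  rot[3] = tle$tur
  rot[4] = le$turt
  rot[5] = e$turtl
  rot[6] = $turtle
Sorted (with $ < everything):
  sorted[0] = $turtle
  sorted[1] = e$turtl
  sorted[2] = le$turt
  sorted[3] = rtle$tu
  sorted[4] = tle$tur
  sorted[5] = turtle$
  sorted[6] = urtle$t
sorted[1] = e$turtl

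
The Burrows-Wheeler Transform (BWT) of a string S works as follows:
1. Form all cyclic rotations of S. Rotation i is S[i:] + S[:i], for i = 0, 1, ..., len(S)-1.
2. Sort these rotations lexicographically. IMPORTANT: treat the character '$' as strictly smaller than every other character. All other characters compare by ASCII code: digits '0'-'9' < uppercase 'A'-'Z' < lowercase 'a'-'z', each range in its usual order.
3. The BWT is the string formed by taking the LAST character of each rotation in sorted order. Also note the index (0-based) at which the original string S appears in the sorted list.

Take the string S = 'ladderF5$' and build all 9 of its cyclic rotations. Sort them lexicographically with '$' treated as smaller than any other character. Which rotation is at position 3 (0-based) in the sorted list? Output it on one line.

All 9 rotations (rotation i = S[i:]+S[:i]):
  rot[0] = ladderF5$
  rot[1] = adderF5$l
  rot[2] = dderF5$la
  rot[3] = derF5$lad
  rot[4] = erF5$ladd
  rot[5] = rF5$ladde
  rot[6] = F5$ladder
  rot[7] = 5$ladderF
  rot[8] = $ladderF5
Sorted (with $ < everything):
  sorted[0] = $ladderF5
  sorted[1] = 5$ladderF
  sorted[2] = F5$ladder
  sorted[3] = adderF5$l
  sorted[4] = dderF5$la
  sorted[5] = derF5$lad
  sorted[6] = erF5$ladd
  sorted[7] = ladderF5$
  sorted[8] = rF5$ladde
sorted[3] = adderF5$l

Answer: adderF5$l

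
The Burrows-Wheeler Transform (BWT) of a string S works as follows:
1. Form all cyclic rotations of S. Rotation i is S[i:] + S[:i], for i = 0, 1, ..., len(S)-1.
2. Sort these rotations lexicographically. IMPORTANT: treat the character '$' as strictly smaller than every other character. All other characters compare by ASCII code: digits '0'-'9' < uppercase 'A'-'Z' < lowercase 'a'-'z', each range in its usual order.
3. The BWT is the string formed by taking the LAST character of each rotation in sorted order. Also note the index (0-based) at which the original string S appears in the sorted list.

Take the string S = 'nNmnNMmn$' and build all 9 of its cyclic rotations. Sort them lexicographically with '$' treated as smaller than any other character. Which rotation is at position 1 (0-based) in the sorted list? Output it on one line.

Answer: Mmn$nNmnN

Derivation:
All 9 rotations (rotation i = S[i:]+S[:i]):
  rot[0] = nNmnNMmn$
  rot[1] = NmnNMmn$n
  rot[2] = mnNMmn$nN
  rot[3] = nNMmn$nNm
  rot[4] = NMmn$nNmn
  rot[5] = Mmn$nNmnN
  rot[6] = mn$nNmnNM
  rot[7] = n$nNmnNMm
  rot[8] = $nNmnNMmn
Sorted (with $ < everything):
  sorted[0] = $nNmnNMmn
  sorted[1] = Mmn$nNmnN
  sorted[2] = NMmn$nNmn
  sorted[3] = NmnNMmn$n
  sorted[4] = mn$nNmnNM
  sorted[5] = mnNMmn$nN
  sorted[6] = n$nNmnNMm
  sorted[7] = nNMmn$nNm
  sorted[8] = nNmnNMmn$
sorted[1] = Mmn$nNmnN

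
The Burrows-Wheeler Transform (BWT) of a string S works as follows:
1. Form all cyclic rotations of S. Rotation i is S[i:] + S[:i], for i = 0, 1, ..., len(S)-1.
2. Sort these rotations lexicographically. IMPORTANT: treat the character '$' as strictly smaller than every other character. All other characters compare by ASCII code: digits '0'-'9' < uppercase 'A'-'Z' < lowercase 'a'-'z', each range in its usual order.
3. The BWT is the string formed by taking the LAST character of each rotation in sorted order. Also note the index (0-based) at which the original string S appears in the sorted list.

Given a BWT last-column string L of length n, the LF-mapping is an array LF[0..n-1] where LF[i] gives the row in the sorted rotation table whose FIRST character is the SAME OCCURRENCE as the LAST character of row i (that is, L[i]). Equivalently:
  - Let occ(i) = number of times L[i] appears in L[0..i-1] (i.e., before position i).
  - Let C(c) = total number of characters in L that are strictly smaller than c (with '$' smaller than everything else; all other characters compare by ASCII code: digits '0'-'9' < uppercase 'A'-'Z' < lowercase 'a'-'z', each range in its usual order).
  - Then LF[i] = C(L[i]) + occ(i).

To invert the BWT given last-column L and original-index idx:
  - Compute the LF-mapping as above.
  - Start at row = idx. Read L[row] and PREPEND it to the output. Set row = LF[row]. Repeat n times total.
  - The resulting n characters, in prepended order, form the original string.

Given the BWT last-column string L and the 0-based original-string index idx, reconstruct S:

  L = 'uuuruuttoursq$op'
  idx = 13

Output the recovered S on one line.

Answer: uquourputsuotru$

Derivation:
LF mapping: 10 11 12 5 13 14 8 9 1 15 6 7 4 0 2 3
Walk LF starting at row 13, prepending L[row]:
  step 1: row=13, L[13]='$', prepend. Next row=LF[13]=0
  step 2: row=0, L[0]='u', prepend. Next row=LF[0]=10
  step 3: row=10, L[10]='r', prepend. Next row=LF[10]=6
  step 4: row=6, L[6]='t', prepend. Next row=LF[6]=8
  step 5: row=8, L[8]='o', prepend. Next row=LF[8]=1
  step 6: row=1, L[1]='u', prepend. Next row=LF[1]=11
  step 7: row=11, L[11]='s', prepend. Next row=LF[11]=7
  step 8: row=7, L[7]='t', prepend. Next row=LF[7]=9
  step 9: row=9, L[9]='u', prepend. Next row=LF[9]=15
  step 10: row=15, L[15]='p', prepend. Next row=LF[15]=3
  step 11: row=3, L[3]='r', prepend. Next row=LF[3]=5
  step 12: row=5, L[5]='u', prepend. Next row=LF[5]=14
  step 13: row=14, L[14]='o', prepend. Next row=LF[14]=2
  step 14: row=2, L[2]='u', prepend. Next row=LF[2]=12
  step 15: row=12, L[12]='q', prepend. Next row=LF[12]=4
  step 16: row=4, L[4]='u', prepend. Next row=LF[4]=13
Reversed output: uquourputsuotru$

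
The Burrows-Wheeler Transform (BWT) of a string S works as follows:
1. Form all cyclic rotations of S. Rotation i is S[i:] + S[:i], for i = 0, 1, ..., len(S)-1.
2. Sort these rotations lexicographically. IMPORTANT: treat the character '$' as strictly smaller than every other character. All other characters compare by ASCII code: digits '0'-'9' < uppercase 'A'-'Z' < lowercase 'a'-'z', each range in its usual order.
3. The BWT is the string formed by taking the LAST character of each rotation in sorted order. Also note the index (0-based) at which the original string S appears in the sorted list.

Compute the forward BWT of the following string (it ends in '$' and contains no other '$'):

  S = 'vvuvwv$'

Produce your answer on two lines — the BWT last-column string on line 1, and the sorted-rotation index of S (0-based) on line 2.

All 7 rotations (rotation i = S[i:]+S[:i]):
  rot[0] = vvuvwv$
  rot[1] = vuvwv$v
  rot[2] = uvwv$vv
  rot[3] = vwv$vvu
  rot[4] = wv$vvuv
  rot[5] = v$vvuvw
  rot[6] = $vvuvwv
Sorted (with $ < everything):
  sorted[0] = $vvuvwv  (last char: 'v')
  sorted[1] = uvwv$vv  (last char: 'v')
  sorted[2] = v$vvuvw  (last char: 'w')
  sorted[3] = vuvwv$v  (last char: 'v')
  sorted[4] = vvuvwv$  (last char: '$')
  sorted[5] = vwv$vvu  (last char: 'u')
  sorted[6] = wv$vvuv  (last char: 'v')
Last column: vvwv$uv
Original string S is at sorted index 4

Answer: vvwv$uv
4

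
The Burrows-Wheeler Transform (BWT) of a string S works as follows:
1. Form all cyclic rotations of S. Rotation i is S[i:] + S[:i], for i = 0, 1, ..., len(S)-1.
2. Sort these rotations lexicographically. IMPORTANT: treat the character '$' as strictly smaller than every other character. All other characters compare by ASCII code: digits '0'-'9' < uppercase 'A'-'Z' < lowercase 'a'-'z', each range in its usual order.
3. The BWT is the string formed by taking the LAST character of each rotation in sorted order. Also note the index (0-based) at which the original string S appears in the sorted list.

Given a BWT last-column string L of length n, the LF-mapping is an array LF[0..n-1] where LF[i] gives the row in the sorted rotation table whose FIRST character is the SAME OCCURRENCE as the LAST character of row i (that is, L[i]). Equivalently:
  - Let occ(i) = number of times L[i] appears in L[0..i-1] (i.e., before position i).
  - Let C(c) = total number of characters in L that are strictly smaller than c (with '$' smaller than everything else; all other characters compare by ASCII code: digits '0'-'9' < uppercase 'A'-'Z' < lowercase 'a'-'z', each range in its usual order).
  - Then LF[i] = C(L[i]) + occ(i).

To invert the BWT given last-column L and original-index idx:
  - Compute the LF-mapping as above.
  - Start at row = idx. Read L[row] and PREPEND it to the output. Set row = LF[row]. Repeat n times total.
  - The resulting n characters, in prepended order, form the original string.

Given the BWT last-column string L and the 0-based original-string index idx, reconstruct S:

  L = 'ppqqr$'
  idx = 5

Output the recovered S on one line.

Answer: rqqpp$

Derivation:
LF mapping: 1 2 3 4 5 0
Walk LF starting at row 5, prepending L[row]:
  step 1: row=5, L[5]='$', prepend. Next row=LF[5]=0
  step 2: row=0, L[0]='p', prepend. Next row=LF[0]=1
  step 3: row=1, L[1]='p', prepend. Next row=LF[1]=2
  step 4: row=2, L[2]='q', prepend. Next row=LF[2]=3
  step 5: row=3, L[3]='q', prepend. Next row=LF[3]=4
  step 6: row=4, L[4]='r', prepend. Next row=LF[4]=5
Reversed output: rqqpp$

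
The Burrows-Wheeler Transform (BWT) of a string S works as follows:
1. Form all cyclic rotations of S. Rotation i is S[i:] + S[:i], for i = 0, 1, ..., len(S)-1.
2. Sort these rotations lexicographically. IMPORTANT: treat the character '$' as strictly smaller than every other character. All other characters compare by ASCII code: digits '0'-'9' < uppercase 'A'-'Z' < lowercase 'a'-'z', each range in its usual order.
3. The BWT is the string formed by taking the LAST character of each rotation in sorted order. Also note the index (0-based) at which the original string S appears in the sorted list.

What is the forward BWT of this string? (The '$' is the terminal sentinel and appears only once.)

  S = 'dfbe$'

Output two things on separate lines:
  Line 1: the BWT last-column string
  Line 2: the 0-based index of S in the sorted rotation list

Answer: ef$bd
2

Derivation:
All 5 rotations (rotation i = S[i:]+S[:i]):
  rot[0] = dfbe$
  rot[1] = fbe$d
  rot[2] = be$df
  rot[3] = e$dfb
  rot[4] = $dfbe
Sorted (with $ < everything):
  sorted[0] = $dfbe  (last char: 'e')
  sorted[1] = be$df  (last char: 'f')
  sorted[2] = dfbe$  (last char: '$')
  sorted[3] = e$dfb  (last char: 'b')
  sorted[4] = fbe$d  (last char: 'd')
Last column: ef$bd
Original string S is at sorted index 2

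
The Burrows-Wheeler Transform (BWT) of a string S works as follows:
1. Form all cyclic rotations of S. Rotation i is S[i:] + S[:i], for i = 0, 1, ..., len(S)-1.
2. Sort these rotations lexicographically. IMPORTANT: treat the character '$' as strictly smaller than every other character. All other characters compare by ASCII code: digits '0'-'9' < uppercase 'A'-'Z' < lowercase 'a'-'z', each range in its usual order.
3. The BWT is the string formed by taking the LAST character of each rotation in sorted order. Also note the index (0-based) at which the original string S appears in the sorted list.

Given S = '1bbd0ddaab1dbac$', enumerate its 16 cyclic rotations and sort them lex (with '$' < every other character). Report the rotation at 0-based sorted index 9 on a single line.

Answer: bbd0ddaab1dbac$1

Derivation:
All 16 rotations (rotation i = S[i:]+S[:i]):
  rot[0] = 1bbd0ddaab1dbac$
  rot[1] = bbd0ddaab1dbac$1
  rot[2] = bd0ddaab1dbac$1b
  rot[3] = d0ddaab1dbac$1bb
  rot[4] = 0ddaab1dbac$1bbd
  rot[5] = ddaab1dbac$1bbd0
  rot[6] = daab1dbac$1bbd0d
  rot[7] = aab1dbac$1bbd0dd
  rot[8] = ab1dbac$1bbd0dda
  rot[9] = b1dbac$1bbd0ddaa
  rot[10] = 1dbac$1bbd0ddaab
  rot[11] = dbac$1bbd0ddaab1
  rot[12] = bac$1bbd0ddaab1d
  rot[13] = ac$1bbd0ddaab1db
  rot[14] = c$1bbd0ddaab1dba
  rot[15] = $1bbd0ddaab1dbac
Sorted (with $ < everything):
  sorted[0] = $1bbd0ddaab1dbac
  sorted[1] = 0ddaab1dbac$1bbd
  sorted[2] = 1bbd0ddaab1dbac$
  sorted[3] = 1dbac$1bbd0ddaab
  sorted[4] = aab1dbac$1bbd0dd
  sorted[5] = ab1dbac$1bbd0dda
  sorted[6] = ac$1bbd0ddaab1db
  sorted[7] = b1dbac$1bbd0ddaa
  sorted[8] = bac$1bbd0ddaab1d
  sorted[9] = bbd0ddaab1dbac$1
  sorted[10] = bd0ddaab1dbac$1b
  sorted[11] = c$1bbd0ddaab1dba
  sorted[12] = d0ddaab1dbac$1bb
  sorted[13] = daab1dbac$1bbd0d
  sorted[14] = dbac$1bbd0ddaab1
  sorted[15] = ddaab1dbac$1bbd0
sorted[9] = bbd0ddaab1dbac$1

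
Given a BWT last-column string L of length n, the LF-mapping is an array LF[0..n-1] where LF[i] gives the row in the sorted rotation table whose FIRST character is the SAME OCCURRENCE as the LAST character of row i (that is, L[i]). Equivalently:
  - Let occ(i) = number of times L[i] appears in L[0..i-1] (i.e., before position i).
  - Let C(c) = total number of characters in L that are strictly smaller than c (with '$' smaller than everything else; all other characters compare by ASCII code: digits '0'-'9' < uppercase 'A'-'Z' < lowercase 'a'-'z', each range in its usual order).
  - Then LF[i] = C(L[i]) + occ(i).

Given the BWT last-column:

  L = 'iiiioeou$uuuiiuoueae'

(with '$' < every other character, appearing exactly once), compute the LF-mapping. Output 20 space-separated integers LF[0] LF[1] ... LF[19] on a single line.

Answer: 5 6 7 8 11 2 12 14 0 15 16 17 9 10 18 13 19 3 1 4

Derivation:
Char counts: '$':1, 'a':1, 'e':3, 'i':6, 'o':3, 'u':6
C (first-col start): C('$')=0, C('a')=1, C('e')=2, C('i')=5, C('o')=11, C('u')=14
L[0]='i': occ=0, LF[0]=C('i')+0=5+0=5
L[1]='i': occ=1, LF[1]=C('i')+1=5+1=6
L[2]='i': occ=2, LF[2]=C('i')+2=5+2=7
L[3]='i': occ=3, LF[3]=C('i')+3=5+3=8
L[4]='o': occ=0, LF[4]=C('o')+0=11+0=11
L[5]='e': occ=0, LF[5]=C('e')+0=2+0=2
L[6]='o': occ=1, LF[6]=C('o')+1=11+1=12
L[7]='u': occ=0, LF[7]=C('u')+0=14+0=14
L[8]='$': occ=0, LF[8]=C('$')+0=0+0=0
L[9]='u': occ=1, LF[9]=C('u')+1=14+1=15
L[10]='u': occ=2, LF[10]=C('u')+2=14+2=16
L[11]='u': occ=3, LF[11]=C('u')+3=14+3=17
L[12]='i': occ=4, LF[12]=C('i')+4=5+4=9
L[13]='i': occ=5, LF[13]=C('i')+5=5+5=10
L[14]='u': occ=4, LF[14]=C('u')+4=14+4=18
L[15]='o': occ=2, LF[15]=C('o')+2=11+2=13
L[16]='u': occ=5, LF[16]=C('u')+5=14+5=19
L[17]='e': occ=1, LF[17]=C('e')+1=2+1=3
L[18]='a': occ=0, LF[18]=C('a')+0=1+0=1
L[19]='e': occ=2, LF[19]=C('e')+2=2+2=4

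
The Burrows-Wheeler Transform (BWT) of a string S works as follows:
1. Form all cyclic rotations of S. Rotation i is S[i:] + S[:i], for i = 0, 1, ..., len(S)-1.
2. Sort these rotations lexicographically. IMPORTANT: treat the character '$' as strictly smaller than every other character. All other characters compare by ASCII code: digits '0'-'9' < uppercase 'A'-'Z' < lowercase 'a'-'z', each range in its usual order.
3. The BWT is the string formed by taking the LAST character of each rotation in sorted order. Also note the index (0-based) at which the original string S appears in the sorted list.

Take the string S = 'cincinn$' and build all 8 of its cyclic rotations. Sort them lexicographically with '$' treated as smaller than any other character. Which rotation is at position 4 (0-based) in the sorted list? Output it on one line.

All 8 rotations (rotation i = S[i:]+S[:i]):
  rot[0] = cincinn$
  rot[1] = incinn$c
  rot[2] = ncinn$ci
  rot[3] = cinn$cin
  rot[4] = inn$cinc
  rot[5] = nn$cinci
  rot[6] = n$cincin
  rot[7] = $cincinn
Sorted (with $ < everything):
  sorted[0] = $cincinn
  sorted[1] = cincinn$
  sorted[2] = cinn$cin
  sorted[3] = incinn$c
  sorted[4] = inn$cinc
  sorted[5] = n$cincin
  sorted[6] = ncinn$ci
  sorted[7] = nn$cinci
sorted[4] = inn$cinc

Answer: inn$cinc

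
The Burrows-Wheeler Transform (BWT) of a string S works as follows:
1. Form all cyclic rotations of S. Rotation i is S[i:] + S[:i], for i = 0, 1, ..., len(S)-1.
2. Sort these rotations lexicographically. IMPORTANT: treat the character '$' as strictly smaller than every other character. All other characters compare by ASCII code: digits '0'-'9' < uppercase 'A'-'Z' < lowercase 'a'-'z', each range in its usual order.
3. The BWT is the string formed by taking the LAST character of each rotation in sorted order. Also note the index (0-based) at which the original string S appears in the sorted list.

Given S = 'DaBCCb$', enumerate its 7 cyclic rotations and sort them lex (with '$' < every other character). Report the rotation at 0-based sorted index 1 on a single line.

All 7 rotations (rotation i = S[i:]+S[:i]):
  rot[0] = DaBCCb$
  rot[1] = aBCCb$D
  rot[2] = BCCb$Da
  rot[3] = CCb$DaB
  rot[4] = Cb$DaBC
  rot[5] = b$DaBCC
  rot[6] = $DaBCCb
Sorted (with $ < everything):
  sorted[0] = $DaBCCb
  sorted[1] = BCCb$Da
  sorted[2] = CCb$DaB
  sorted[3] = Cb$DaBC
  sorted[4] = DaBCCb$
  sorted[5] = aBCCb$D
  sorted[6] = b$DaBCC
sorted[1] = BCCb$Da

Answer: BCCb$Da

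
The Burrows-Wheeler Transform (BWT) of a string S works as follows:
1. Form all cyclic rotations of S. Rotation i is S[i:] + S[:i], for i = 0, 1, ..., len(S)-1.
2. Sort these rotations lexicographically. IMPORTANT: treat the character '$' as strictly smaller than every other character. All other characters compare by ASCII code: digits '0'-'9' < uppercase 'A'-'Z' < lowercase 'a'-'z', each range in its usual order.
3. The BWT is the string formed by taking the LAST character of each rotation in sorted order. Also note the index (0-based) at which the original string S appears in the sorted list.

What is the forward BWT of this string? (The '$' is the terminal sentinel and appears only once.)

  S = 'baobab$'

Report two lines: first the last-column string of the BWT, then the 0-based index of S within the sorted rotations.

Answer: bbbao$a
5

Derivation:
All 7 rotations (rotation i = S[i:]+S[:i]):
  rot[0] = baobab$
  rot[1] = aobab$b
  rot[2] = obab$ba
  rot[3] = bab$bao
  rot[4] = ab$baob
  rot[5] = b$baoba
  rot[6] = $baobab
Sorted (with $ < everything):
  sorted[0] = $baobab  (last char: 'b')
  sorted[1] = ab$baob  (last char: 'b')
  sorted[2] = aobab$b  (last char: 'b')
  sorted[3] = b$baoba  (last char: 'a')
  sorted[4] = bab$bao  (last char: 'o')
  sorted[5] = baobab$  (last char: '$')
  sorted[6] = obab$ba  (last char: 'a')
Last column: bbbao$a
Original string S is at sorted index 5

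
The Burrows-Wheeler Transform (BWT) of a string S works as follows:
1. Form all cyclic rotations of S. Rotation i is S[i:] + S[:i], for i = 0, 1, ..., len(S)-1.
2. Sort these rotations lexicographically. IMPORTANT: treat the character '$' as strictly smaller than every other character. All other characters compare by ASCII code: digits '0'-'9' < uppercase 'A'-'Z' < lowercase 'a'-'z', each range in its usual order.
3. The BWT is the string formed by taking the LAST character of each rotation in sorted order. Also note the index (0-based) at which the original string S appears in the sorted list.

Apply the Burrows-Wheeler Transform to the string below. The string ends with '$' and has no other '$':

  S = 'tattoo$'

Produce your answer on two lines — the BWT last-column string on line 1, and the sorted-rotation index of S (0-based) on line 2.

All 7 rotations (rotation i = S[i:]+S[:i]):
  rot[0] = tattoo$
  rot[1] = attoo$t
  rot[2] = ttoo$ta
  rot[3] = too$tat
  rot[4] = oo$tatt
  rot[5] = o$tatto
  rot[6] = $tattoo
Sorted (with $ < everything):
  sorted[0] = $tattoo  (last char: 'o')
  sorted[1] = attoo$t  (last char: 't')
  sorted[2] = o$tatto  (last char: 'o')
  sorted[3] = oo$tatt  (last char: 't')
  sorted[4] = tattoo$  (last char: '$')
  sorted[5] = too$tat  (last char: 't')
  sorted[6] = ttoo$ta  (last char: 'a')
Last column: otot$ta
Original string S is at sorted index 4

Answer: otot$ta
4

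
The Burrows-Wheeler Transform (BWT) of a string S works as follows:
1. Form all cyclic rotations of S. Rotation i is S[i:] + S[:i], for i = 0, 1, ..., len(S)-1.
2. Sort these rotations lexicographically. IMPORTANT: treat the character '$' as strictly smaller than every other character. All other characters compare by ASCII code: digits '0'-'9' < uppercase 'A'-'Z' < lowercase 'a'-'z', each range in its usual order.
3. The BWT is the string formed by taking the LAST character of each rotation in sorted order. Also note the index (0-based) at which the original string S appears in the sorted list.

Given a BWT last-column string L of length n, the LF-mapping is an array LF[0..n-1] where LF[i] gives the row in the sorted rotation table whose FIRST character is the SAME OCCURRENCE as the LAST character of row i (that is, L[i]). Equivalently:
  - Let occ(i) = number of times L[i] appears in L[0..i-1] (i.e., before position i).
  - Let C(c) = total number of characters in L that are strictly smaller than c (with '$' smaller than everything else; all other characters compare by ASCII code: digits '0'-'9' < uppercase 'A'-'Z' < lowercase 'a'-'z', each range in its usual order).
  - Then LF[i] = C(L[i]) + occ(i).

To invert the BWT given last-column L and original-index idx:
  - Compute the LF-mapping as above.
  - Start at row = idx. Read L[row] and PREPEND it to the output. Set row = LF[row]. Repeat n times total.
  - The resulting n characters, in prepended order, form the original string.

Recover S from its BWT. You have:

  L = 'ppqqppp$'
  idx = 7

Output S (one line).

Answer: qpppqpp$

Derivation:
LF mapping: 1 2 6 7 3 4 5 0
Walk LF starting at row 7, prepending L[row]:
  step 1: row=7, L[7]='$', prepend. Next row=LF[7]=0
  step 2: row=0, L[0]='p', prepend. Next row=LF[0]=1
  step 3: row=1, L[1]='p', prepend. Next row=LF[1]=2
  step 4: row=2, L[2]='q', prepend. Next row=LF[2]=6
  step 5: row=6, L[6]='p', prepend. Next row=LF[6]=5
  step 6: row=5, L[5]='p', prepend. Next row=LF[5]=4
  step 7: row=4, L[4]='p', prepend. Next row=LF[4]=3
  step 8: row=3, L[3]='q', prepend. Next row=LF[3]=7
Reversed output: qpppqpp$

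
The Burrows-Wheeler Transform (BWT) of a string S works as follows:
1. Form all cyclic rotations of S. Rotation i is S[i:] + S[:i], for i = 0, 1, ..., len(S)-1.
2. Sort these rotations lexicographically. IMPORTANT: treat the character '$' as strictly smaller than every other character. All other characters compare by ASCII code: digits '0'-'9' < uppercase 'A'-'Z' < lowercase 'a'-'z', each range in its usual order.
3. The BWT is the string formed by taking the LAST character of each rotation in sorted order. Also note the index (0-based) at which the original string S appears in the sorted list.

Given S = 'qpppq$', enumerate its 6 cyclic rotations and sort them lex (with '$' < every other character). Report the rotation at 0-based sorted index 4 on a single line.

All 6 rotations (rotation i = S[i:]+S[:i]):
  rot[0] = qpppq$
  rot[1] = pppq$q
  rot[2] = ppq$qp
  rot[3] = pq$qpp
  rot[4] = q$qppp
  rot[5] = $qpppq
Sorted (with $ < everything):
  sorted[0] = $qpppq
  sorted[1] = pppq$q
  sorted[2] = ppq$qp
  sorted[3] = pq$qpp
  sorted[4] = q$qppp
  sorted[5] = qpppq$
sorted[4] = q$qppp

Answer: q$qppp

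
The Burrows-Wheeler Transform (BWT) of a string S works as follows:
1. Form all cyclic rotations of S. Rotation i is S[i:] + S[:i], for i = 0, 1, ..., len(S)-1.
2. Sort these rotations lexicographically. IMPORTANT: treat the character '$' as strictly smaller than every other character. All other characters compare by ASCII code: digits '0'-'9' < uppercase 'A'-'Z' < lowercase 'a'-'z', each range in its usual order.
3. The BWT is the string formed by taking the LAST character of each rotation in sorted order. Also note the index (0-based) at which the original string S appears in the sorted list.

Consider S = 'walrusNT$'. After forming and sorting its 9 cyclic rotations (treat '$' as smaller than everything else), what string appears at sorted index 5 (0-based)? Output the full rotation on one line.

All 9 rotations (rotation i = S[i:]+S[:i]):
  rot[0] = walrusNT$
  rot[1] = alrusNT$w
  rot[2] = lrusNT$wa
  rot[3] = rusNT$wal
  rot[4] = usNT$walr
  rot[5] = sNT$walru
  rot[6] = NT$walrus
  rot[7] = T$walrusN
  rot[8] = $walrusNT
Sorted (with $ < everything):
  sorted[0] = $walrusNT
  sorted[1] = NT$walrus
  sorted[2] = T$walrusN
  sorted[3] = alrusNT$w
  sorted[4] = lrusNT$wa
  sorted[5] = rusNT$wal
  sorted[6] = sNT$walru
  sorted[7] = usNT$walr
  sorted[8] = walrusNT$
sorted[5] = rusNT$wal

Answer: rusNT$wal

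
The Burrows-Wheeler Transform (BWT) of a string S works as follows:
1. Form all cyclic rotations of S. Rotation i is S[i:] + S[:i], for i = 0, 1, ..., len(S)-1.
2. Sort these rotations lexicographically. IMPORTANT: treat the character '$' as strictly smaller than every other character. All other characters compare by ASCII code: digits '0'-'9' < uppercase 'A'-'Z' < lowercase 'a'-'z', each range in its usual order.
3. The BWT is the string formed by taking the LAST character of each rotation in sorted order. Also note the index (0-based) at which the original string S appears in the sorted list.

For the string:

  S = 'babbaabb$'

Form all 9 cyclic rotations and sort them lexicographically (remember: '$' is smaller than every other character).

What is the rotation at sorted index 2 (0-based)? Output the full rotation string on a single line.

All 9 rotations (rotation i = S[i:]+S[:i]):
  rot[0] = babbaabb$
  rot[1] = abbaabb$b
  rot[2] = bbaabb$ba
  rot[3] = baabb$bab
  rot[4] = aabb$babb
  rot[5] = abb$babba
  rot[6] = bb$babbaa
  rot[7] = b$babbaab
  rot[8] = $babbaabb
Sorted (with $ < everything):
  sorted[0] = $babbaabb
  sorted[1] = aabb$babb
  sorted[2] = abb$babba
  sorted[3] = abbaabb$b
  sorted[4] = b$babbaab
  sorted[5] = baabb$bab
  sorted[6] = babbaabb$
  sorted[7] = bb$babbaa
  sorted[8] = bbaabb$ba
sorted[2] = abb$babba

Answer: abb$babba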